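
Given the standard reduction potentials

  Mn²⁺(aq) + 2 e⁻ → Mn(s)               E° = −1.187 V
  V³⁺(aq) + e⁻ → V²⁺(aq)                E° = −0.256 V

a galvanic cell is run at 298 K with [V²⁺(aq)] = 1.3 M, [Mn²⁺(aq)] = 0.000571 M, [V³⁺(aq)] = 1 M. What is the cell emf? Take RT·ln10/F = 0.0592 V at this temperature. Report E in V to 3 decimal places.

+1.020 V

V³⁺/V²⁺ is reduced (cathode, E° = −0.256 V) and Mn²⁺/Mn is oxidized (anode).
E°cell = E°cat − E°an = −0.256 − (−1.187) = +0.931 V; n = 2.
Balancing gives 2 V³⁺(aq) + Mn(s) → 2 V²⁺(aq) + Mn²⁺(aq); hence Q = ([V²⁺(aq)]^2·[Mn²⁺(aq)]) / [V³⁺(aq)]^2 = 0.000965 (log Q = −3.015).
E = E° − (0.0592/n)·log Q = +0.931 − (0.0592/2)(−3.015) = +1.020 V.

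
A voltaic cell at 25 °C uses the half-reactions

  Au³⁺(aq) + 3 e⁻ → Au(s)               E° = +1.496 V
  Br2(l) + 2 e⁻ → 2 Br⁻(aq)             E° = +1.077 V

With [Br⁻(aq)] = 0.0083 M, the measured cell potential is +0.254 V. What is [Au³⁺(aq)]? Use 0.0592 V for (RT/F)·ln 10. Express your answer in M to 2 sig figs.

The Au³⁺/Au couple has the larger reduction potential, so it is the cathode: E°cell = +1.496 − (+1.077) = +0.419 V and n = 6.
Rearranging E = E° − (0.0592/n)·log Q gives log Q = 6(+0.419 − (+0.254))/0.0592 = 16.723.
For 2 Au³⁺(aq) + 6 Br⁻(aq) → 2 Au(s) + 3 Br2(l), the reaction quotient is Q = 1 / ([Au³⁺(aq)]^2·[Br⁻(aq)]^6).
Solving for the unknown gives log [Au³⁺(aq)] = −2.119, so [Au³⁺(aq)] ≈ 0.0076 M.

0.0076 M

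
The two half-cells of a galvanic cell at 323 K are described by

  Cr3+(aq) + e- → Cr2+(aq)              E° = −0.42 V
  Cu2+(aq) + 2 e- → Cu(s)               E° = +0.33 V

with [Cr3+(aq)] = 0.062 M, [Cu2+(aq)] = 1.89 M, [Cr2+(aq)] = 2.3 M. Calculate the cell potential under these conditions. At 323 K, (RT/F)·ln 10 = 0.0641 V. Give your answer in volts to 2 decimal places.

+0.86 V

Since E°(Cu²⁺/Cu) > E°(Cr³⁺/Cr²⁺), Cu²⁺/Cu serves as the cathode.
E°cell = +0.33 − (−0.42) = +0.75 V, with n = 2 electrons transferred.
The balanced reaction is Cu2+(aq) + 2 Cr2+(aq) → Cu(s) + 2 Cr3+(aq), so Q = [Cr3+(aq)]^2 / ([Cu2+(aq)]·[Cr2+(aq)]^2) = 0.000384 and log Q = −3.415.
Applying E = E° − (RT ln10/nF)·log Q gives +0.75 − (0.0641/2)(−3.415) = +0.86 V.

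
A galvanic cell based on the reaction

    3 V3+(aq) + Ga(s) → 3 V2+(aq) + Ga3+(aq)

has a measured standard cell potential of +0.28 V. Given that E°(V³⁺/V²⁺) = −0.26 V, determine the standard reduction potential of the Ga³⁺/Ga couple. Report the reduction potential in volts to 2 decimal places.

In the reaction as written the V³⁺/V²⁺ couple is reduced (cathode) and Ga³⁺/Ga is oxidized (anode), so E°cell = E°(V³⁺/V²⁺) − E°(Ga³⁺/Ga).
E°(Ga³⁺/Ga) = E°(cathode) − E°cell = −0.26 − (+0.28) = −0.54 V.

−0.54 V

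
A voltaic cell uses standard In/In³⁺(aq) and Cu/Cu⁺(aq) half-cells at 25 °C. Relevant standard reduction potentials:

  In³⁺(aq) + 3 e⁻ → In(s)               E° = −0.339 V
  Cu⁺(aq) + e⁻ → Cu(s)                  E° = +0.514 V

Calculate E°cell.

+0.853 V

The Cu⁺/Cu couple has the higher E°, so Cu ion is reduced (cathode) and In is oxidized (anode).
E°cell = E°(cathode) − E°(anode) = +0.514 − (−0.339) = +0.853 V.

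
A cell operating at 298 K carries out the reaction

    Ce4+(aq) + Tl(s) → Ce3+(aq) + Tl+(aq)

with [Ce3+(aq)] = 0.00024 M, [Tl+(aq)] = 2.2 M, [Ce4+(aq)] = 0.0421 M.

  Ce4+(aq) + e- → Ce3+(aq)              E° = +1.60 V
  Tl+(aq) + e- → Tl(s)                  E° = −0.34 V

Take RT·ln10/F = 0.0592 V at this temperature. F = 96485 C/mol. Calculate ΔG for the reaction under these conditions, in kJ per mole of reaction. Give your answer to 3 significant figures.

With Ce⁴⁺/Ce³⁺ reduced at the cathode, E°cell = +1.60 − (−0.34) = +1.94 V and n = 1.
The reaction quotient is ([Ce3+(aq)]·[Tl+(aq)]) / [Ce4+(aq)] = 0.0125; by Nernst, E = +1.94 − (0.0592/1)(−1.902) = +2.0526 V.
Finally ΔG = −nFE = −(1)(96485 C/mol)(+2.0526 V) = −198 kJ/mol.

−198 kJ/mol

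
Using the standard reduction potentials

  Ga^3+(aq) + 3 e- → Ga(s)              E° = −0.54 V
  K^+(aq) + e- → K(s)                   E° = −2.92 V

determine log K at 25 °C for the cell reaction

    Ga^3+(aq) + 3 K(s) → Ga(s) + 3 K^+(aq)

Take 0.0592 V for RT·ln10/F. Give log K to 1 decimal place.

log K = 120.6

The Ga³⁺/Ga couple is reduced (cathode); E°cell = −0.54 − (−2.92) = +2.38 V with n = 3.
At equilibrium E = 0, so log K = nE°cell / 0.0592 = (3)(+2.38) / 0.0592 = 120.6.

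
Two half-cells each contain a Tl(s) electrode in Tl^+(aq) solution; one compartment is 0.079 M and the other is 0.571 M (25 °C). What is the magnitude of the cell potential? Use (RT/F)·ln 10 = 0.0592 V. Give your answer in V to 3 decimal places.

For a concentration cell E°cell = 0, since both electrodes use the same couple.
The compartment with the higher Tl^+(aq) concentration (0.571 M) acts as the cathode; ions are reduced there and produced at the dilute (0.079 M) anode.
With n = 1, Ecell = −(0.0592/1)·log([dilute]/[conc]) = −(0.0592/1)·log(0.079/0.571) = +0.051 V.

0.051 V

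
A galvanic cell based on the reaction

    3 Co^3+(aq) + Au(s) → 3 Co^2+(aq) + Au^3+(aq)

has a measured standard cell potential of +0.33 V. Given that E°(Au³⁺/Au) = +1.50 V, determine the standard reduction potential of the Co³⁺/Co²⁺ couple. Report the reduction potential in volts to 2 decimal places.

In the reaction as written the Co³⁺/Co²⁺ couple is reduced (cathode) and Au³⁺/Au is oxidized (anode), so E°cell = E°(Co³⁺/Co²⁺) − E°(Au³⁺/Au).
E°(Co³⁺/Co²⁺) = E°cell + E°(anode) = +0.33 + (+1.50) = +1.83 V.

+1.83 V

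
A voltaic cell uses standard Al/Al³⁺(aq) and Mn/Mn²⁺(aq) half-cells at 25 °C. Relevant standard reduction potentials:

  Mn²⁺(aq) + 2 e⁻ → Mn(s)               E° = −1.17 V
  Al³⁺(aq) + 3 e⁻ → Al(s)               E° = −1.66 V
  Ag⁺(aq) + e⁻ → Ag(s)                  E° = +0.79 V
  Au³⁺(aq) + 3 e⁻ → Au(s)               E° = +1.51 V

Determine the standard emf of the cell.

+0.49 V

The Mn²⁺/Mn couple has the higher E°, so Mn ion is reduced (cathode) and Al is oxidized (anode).
E°cell = E°(cathode) − E°(anode) = −1.17 − (−1.66) = +0.49 V.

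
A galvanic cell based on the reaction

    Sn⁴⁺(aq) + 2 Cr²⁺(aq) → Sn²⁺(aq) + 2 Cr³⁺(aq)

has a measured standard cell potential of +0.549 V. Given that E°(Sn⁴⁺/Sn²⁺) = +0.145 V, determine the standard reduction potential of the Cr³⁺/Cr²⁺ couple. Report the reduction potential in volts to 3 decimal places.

−0.404 V

In the reaction as written the Sn⁴⁺/Sn²⁺ couple is reduced (cathode) and Cr³⁺/Cr²⁺ is oxidized (anode), so E°cell = E°(Sn⁴⁺/Sn²⁺) − E°(Cr³⁺/Cr²⁺).
E°(Cr³⁺/Cr²⁺) = E°(cathode) − E°cell = +0.145 − (+0.549) = −0.404 V.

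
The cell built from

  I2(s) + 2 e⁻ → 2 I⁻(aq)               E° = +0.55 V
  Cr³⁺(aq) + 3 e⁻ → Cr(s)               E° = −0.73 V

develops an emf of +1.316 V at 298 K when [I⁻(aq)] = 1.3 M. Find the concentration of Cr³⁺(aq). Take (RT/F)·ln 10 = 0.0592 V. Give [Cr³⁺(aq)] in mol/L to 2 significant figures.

0.0068 M

I₂/I⁻ is the cathode (higher E°); E°cell = +0.55 − (−0.73) = +1.28 V with n = 6.
Since E = E° − (0.0592/n)·log Q, log Q = n(E° − E)/0.0592 = −3.649.
Balancing electrons gives 3 I2(s) + 2 Cr(s) → 6 I⁻(aq) + 2 Cr³⁺(aq); thus Q = [I⁻(aq)]^6·[Cr³⁺(aq)]^2.
Substituting the known concentrations and solving, log [Cr³⁺(aq)] = −2.166 and [Cr³⁺(aq)] = 0.0068 M.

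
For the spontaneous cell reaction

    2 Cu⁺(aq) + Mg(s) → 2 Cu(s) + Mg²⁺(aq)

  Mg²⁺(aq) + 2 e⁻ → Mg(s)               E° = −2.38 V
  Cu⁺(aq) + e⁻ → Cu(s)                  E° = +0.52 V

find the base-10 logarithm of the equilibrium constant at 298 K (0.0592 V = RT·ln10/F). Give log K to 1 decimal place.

The Cu⁺/Cu couple is reduced (cathode); E°cell = +0.52 − (−2.38) = +2.90 V with n = 2.
At equilibrium E = 0, so log K = nE°cell / 0.0592 = (2)(+2.90) / 0.0592 = 98.0.

log K = 98.0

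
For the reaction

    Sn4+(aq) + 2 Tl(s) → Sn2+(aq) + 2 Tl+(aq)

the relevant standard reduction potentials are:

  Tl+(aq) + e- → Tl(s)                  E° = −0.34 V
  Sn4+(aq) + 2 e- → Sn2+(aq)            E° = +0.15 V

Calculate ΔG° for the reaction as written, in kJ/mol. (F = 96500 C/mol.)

−94.6 kJ/mol

In the reaction as written Sn4+(aq) is reduced, so the Sn⁴⁺/Sn²⁺ couple is the cathode and Tl⁺/Tl is the anode.
E°cell = +0.15 − (−0.34) = +0.49 V; balancing electrons gives n = 2.
ΔG° = −nFE°cell = −(2)(96500)(+0.49) J/mol = −94.6 kJ/mol.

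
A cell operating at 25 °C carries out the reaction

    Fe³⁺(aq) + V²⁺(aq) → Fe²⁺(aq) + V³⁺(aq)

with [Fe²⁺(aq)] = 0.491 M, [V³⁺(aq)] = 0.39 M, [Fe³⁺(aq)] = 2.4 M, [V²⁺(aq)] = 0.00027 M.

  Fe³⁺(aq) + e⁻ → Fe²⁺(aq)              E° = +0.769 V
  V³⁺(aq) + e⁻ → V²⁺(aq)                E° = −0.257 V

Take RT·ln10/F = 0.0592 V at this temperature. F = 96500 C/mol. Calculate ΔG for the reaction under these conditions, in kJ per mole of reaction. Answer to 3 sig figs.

−84.9 kJ/mol

The standard cell potential is +0.769 − (−0.257) = +1.026 V, with n = 1 electron in the balanced equation.
Q = ([Fe²⁺(aq)]·[V³⁺(aq)]) / ([Fe³⁺(aq)]·[V²⁺(aq)]) = 296, so log Q = 2.471 and E = +1.026 − (0.0592/1)(2.471) = +0.8797 V.
Then ΔG = −nFE = −1 × 96500 × +0.8797 J/mol = −84.9 kJ/mol.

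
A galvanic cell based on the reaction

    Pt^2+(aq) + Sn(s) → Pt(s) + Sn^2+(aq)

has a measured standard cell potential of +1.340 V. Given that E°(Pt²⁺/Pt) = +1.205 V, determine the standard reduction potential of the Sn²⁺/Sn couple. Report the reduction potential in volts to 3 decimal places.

−0.135 V

In the reaction as written the Pt²⁺/Pt couple is reduced (cathode) and Sn²⁺/Sn is oxidized (anode), so E°cell = E°(Pt²⁺/Pt) − E°(Sn²⁺/Sn).
E°(Sn²⁺/Sn) = E°(cathode) − E°cell = +1.205 − (+1.340) = −0.135 V.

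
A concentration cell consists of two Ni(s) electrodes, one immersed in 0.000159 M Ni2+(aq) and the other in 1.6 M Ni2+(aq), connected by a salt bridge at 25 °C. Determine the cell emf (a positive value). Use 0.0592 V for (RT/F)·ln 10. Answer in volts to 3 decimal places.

For a concentration cell E°cell = 0, since both electrodes use the same couple.
The compartment with the higher Ni2+(aq) concentration (1.6 M) acts as the cathode; ions are reduced there and produced at the dilute (0.000159 M) anode.
With n = 2, Ecell = −(0.0592/2)·log([dilute]/[conc]) = −(0.0592/2)·log(0.000159/1.6) = +0.118 V.

0.118 V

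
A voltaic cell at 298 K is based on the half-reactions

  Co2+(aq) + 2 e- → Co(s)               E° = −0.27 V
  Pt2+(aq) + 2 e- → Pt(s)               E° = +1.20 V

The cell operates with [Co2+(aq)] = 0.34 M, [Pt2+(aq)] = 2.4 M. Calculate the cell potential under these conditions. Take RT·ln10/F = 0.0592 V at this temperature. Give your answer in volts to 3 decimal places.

Pt²⁺/Pt is reduced (cathode, E° = +1.20 V) and Co²⁺/Co is oxidized (anode).
E°cell = E°cat − E°an = +1.20 − (−0.27) = +1.47 V; n = 2.
Balancing gives Pt2+(aq) + Co(s) → Pt(s) + Co2+(aq); hence Q = [Co2+(aq)] / [Pt2+(aq)] = 0.142 (log Q = −0.849).
E = E° − (0.0592/n)·log Q = +1.47 − (0.0592/2)(−0.849) = +1.495 V.

+1.495 V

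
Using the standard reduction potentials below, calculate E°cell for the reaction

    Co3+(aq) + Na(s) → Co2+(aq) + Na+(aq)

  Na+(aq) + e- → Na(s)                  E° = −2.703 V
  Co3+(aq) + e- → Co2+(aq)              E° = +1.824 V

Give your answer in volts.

In the reaction as written, Co3+(aq) is reduced (cathode) and Na+(aq) is produced by oxidation at the anode.
E°cell = E°(cathode) − E°(anode) = +1.824 − (−2.703) = +4.527 V.
The positive value indicates the reaction is spontaneous as written.

+4.527 V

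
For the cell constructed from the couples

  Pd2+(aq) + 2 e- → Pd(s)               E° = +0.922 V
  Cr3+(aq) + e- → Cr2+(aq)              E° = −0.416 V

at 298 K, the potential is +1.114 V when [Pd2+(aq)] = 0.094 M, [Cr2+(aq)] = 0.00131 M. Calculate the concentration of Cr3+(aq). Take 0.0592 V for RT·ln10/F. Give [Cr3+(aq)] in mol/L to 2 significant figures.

Pd²⁺/Pd is the cathode (higher E°); E°cell = +0.922 − (−0.416) = +1.338 V with n = 2.
From the Nernst equation, log Q = n(E° − E)/0.0592 = 2·(+1.338 − (+1.114))/0.0592 = 7.568.
Balancing electrons gives Pd2+(aq) + 2 Cr2+(aq) → Pd(s) + 2 Cr3+(aq); thus Q = [Cr3+(aq)]^2 / ([Pd2+(aq)]·[Cr2+(aq)]^2).
Substituting the known concentrations and solving, log [Cr3+(aq)] = 0.388 and [Cr3+(aq)] = 2.4 M.

2.4 M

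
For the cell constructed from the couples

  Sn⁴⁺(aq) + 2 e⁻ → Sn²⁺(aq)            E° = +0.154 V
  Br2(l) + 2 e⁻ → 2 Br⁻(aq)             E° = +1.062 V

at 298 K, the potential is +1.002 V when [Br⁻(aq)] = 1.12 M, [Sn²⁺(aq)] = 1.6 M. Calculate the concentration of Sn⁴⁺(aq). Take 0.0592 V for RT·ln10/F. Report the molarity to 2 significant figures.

0.00085 M

With Br₂/Br⁻ at the cathode and Sn⁴⁺/Sn²⁺ at the anode, E°cell = +1.062 − (+0.154) = +0.908 V (n = 2).
From the Nernst equation, log Q = n(E° − E)/0.0592 = 2·(+0.908 − (+1.002))/0.0592 = −3.176.
For Br2(l) + Sn²⁺(aq) → 2 Br⁻(aq) + Sn⁴⁺(aq), the reaction quotient is Q = ([Br⁻(aq)]^2·[Sn⁴⁺(aq)]) / [Sn²⁺(aq)].
Substituting the known concentrations and solving, log [Sn⁴⁺(aq)] = −3.070 and [Sn⁴⁺(aq)] = 0.00085 M.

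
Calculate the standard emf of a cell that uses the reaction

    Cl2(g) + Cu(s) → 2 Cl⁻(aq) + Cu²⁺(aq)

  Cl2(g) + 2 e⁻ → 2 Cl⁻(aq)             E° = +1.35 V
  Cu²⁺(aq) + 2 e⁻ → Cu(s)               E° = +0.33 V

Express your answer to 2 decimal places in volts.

Cl2(g) gains electrons, so the Cl₂/Cl⁻ couple is the cathode; the Cu²⁺/Cu couple is the anode.
E°cell = E°(cathode) − E°(anode) = +1.35 − (+0.33) = +1.02 V.

+1.02 V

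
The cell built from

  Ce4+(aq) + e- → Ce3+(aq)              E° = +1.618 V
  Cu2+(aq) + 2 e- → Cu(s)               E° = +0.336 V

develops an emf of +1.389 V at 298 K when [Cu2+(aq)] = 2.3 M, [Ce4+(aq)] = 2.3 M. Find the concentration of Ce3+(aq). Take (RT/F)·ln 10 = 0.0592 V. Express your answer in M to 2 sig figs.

0.024 M

With Ce⁴⁺/Ce³⁺ at the cathode and Cu²⁺/Cu at the anode, E°cell = +1.618 − (+0.336) = +1.282 V (n = 2).
From the Nernst equation, log Q = n(E° − E)/0.0592 = 2·(+1.282 − (+1.389))/0.0592 = −3.615.
For 2 Ce4+(aq) + Cu(s) → 2 Ce3+(aq) + Cu2+(aq), the reaction quotient is Q = ([Ce3+(aq)]^2·[Cu2+(aq)]) / [Ce4+(aq)]^2.
Solving for the unknown gives log [Ce3+(aq)] = −1.627, so [Ce3+(aq)] ≈ 0.024 M.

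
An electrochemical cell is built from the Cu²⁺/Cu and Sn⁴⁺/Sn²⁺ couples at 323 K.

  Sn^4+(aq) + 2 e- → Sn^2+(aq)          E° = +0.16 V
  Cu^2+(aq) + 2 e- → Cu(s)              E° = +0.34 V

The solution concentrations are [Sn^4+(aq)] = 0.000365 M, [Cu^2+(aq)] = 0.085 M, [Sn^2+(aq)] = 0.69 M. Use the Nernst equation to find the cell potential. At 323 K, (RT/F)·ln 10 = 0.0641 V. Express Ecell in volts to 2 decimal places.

The Cu²⁺/Cu couple has the more positive E°, so it is the cathode; Sn⁴⁺/Sn²⁺ is the anode.
E°cell = +0.34 − (+0.16) = +0.18 V, with n = 2 electrons transferred.
Balancing gives Cu^2+(aq) + Sn^2+(aq) → Cu(s) + Sn^4+(aq); hence Q = [Sn^4+(aq)] / ([Cu^2+(aq)]·[Sn^2+(aq)]) = 0.00622 (log Q = −2.206).
By the Nernst equation, E = +0.18 − (0.0641/2)·(−2.206) = +0.25 V.

+0.25 V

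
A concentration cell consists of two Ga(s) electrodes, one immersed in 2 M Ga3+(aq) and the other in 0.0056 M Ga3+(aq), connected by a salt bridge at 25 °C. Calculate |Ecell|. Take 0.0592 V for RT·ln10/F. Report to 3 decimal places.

For a concentration cell E°cell = 0, since both electrodes use the same couple.
The compartment with the higher Ga3+(aq) concentration (2 M) acts as the cathode; ions are reduced there and produced at the dilute (0.0056 M) anode.
With n = 3, Ecell = −(0.0592/3)·log([dilute]/[conc]) = −(0.0592/3)·log(0.0056/2) = +0.050 V.

0.050 V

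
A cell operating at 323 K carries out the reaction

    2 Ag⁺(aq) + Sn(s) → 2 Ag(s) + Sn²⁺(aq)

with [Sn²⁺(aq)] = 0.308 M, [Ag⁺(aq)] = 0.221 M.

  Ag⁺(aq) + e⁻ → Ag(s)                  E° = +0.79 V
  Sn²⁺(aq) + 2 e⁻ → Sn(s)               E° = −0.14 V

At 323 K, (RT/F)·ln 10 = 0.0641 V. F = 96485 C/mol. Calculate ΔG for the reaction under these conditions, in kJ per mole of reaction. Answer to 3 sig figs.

E°cell = +0.79 − (−0.14) = +0.93 V; the balanced reaction transfers n = 2 electrons.
Q = [Sn²⁺(aq)] / [Ag⁺(aq)]^2 = 6.31, so log Q = 0.800 and E = +0.93 − (0.0641/2)(0.800) = +0.9044 V.
ΔG = −nFE = −(2)(96485)(+0.9044) J/mol = −175 kJ/mol.

−175 kJ/mol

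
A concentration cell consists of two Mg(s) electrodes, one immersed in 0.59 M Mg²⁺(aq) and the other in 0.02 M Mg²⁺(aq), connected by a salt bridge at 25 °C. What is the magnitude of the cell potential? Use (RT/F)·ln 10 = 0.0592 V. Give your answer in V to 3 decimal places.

For a concentration cell E°cell = 0, since both electrodes use the same couple.
The compartment with the higher Mg²⁺(aq) concentration (0.59 M) acts as the cathode; ions are reduced there and produced at the dilute (0.02 M) anode.
With n = 2, Ecell = −(0.0592/2)·log([dilute]/[conc]) = −(0.0592/2)·log(0.02/0.59) = +0.044 V.

0.044 V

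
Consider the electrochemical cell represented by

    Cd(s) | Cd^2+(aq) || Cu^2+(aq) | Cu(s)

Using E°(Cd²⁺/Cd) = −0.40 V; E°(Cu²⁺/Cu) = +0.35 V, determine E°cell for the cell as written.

+0.75 V

By convention the left-hand electrode in cell notation is the anode (oxidation) and the right-hand electrode is the cathode (reduction).
E°cell = E°(right) − E°(left) = +0.35 − (−0.40) = +0.75 V.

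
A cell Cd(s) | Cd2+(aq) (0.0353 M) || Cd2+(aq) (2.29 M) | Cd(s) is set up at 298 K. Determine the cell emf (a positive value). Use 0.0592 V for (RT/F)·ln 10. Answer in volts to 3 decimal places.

For a concentration cell E°cell = 0, since both electrodes use the same couple.
The compartment with the higher Cd2+(aq) concentration (2.29 M) acts as the cathode; ions are reduced there and produced at the dilute (0.0353 M) anode.
With n = 2, Ecell = −(0.0592/2)·log([dilute]/[conc]) = −(0.0592/2)·log(0.0353/2.29) = +0.054 V.

0.054 V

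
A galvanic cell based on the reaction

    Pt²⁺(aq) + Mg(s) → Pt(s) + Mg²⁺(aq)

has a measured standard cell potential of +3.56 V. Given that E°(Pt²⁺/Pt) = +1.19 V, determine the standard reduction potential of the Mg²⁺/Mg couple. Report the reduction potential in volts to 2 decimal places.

−2.37 V

In the reaction as written the Pt²⁺/Pt couple is reduced (cathode) and Mg²⁺/Mg is oxidized (anode), so E°cell = E°(Pt²⁺/Pt) − E°(Mg²⁺/Mg).
E°(Mg²⁺/Mg) = E°(cathode) − E°cell = +1.19 − (+3.56) = −2.37 V.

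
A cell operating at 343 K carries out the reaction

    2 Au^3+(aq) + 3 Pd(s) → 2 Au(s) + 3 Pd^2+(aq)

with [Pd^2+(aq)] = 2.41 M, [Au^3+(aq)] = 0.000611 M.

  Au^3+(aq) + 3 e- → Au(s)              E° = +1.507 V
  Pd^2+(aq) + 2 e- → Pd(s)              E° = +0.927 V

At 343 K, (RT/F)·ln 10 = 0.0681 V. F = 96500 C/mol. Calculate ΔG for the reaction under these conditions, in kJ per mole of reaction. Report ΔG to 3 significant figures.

The standard cell potential is +1.507 − (+0.927) = +0.580 V, with n = 6 electrons in the balanced equation.
The reaction quotient is [Pd^2+(aq)]^3 / [Au^3+(aq)]^2 = 3.75×10^7; by Nernst, E = +0.580 − (0.0681/6)(7.574) = +0.4940 V.
Then ΔG = −nFE = −6 × 96500 × +0.4940 J/mol = −286 kJ/mol.

−286 kJ/mol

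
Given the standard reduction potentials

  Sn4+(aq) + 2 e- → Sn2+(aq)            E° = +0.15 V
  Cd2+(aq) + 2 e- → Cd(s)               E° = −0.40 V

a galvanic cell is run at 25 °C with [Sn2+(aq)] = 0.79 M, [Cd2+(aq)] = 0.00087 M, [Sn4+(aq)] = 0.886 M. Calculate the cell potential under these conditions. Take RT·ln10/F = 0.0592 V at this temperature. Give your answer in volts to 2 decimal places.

+0.64 V

Since E°(Sn⁴⁺/Sn²⁺) > E°(Cd²⁺/Cd), Sn⁴⁺/Sn²⁺ serves as the cathode.
The standard potential is +0.15 − (−0.40) = +0.55 V and the balanced reaction transfers n = 2 electrons.
The balanced reaction is Sn4+(aq) + Cd(s) → Sn2+(aq) + Cd2+(aq), so Q = ([Sn2+(aq)]·[Cd2+(aq)]) / [Sn4+(aq)] = 0.000776 and log Q = −3.110.
Applying E = E° − (RT ln10/nF)·log Q gives +0.55 − (0.0592/2)(−3.110) = +0.64 V.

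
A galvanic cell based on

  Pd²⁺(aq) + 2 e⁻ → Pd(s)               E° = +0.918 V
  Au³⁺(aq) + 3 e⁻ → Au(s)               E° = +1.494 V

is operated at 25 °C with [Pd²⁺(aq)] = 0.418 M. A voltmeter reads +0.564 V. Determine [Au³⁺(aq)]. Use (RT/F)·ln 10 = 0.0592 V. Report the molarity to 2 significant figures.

0.067 M

Au³⁺/Au is the cathode (higher E°); E°cell = +1.494 − (+0.918) = +0.576 V with n = 6.
From the Nernst equation, log Q = n(E° − E)/0.0592 = 6·(+0.576 − (+0.564))/0.0592 = 1.216.
For 2 Au³⁺(aq) + 3 Pd(s) → 2 Au(s) + 3 Pd²⁺(aq), the reaction quotient is Q = [Pd²⁺(aq)]^3 / [Au³⁺(aq)]^2.
Solving for the unknown gives log [Au³⁺(aq)] = −1.176, so [Au³⁺(aq)] ≈ 0.067 M.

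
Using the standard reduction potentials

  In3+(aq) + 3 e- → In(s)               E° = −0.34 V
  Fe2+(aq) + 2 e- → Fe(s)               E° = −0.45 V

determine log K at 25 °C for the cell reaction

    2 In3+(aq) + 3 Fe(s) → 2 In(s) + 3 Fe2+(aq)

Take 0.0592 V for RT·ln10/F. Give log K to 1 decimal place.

log K = 11.1

The In³⁺/In couple is reduced (cathode); E°cell = −0.34 − (−0.45) = +0.11 V with n = 6.
At equilibrium E = 0, so log K = nE°cell / 0.0592 = (6)(+0.11) / 0.0592 = 11.1.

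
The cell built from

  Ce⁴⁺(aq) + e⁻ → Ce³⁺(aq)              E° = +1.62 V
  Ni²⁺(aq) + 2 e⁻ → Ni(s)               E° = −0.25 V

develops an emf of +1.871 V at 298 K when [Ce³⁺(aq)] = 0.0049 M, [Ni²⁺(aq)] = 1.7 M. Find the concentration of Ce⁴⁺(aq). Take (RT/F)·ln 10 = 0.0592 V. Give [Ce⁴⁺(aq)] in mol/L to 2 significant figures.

0.0066 M

Ce⁴⁺/Ce³⁺ is the cathode (higher E°); E°cell = +1.62 − (−0.25) = +1.87 V with n = 2.
Rearranging E = E° − (0.0592/n)·log Q gives log Q = 2(+1.87 − (+1.871))/0.0592 = −0.034.
For 2 Ce⁴⁺(aq) + Ni(s) → 2 Ce³⁺(aq) + Ni²⁺(aq), the reaction quotient is Q = ([Ce³⁺(aq)]^2·[Ni²⁺(aq)]) / [Ce⁴⁺(aq)]^2.
Solving for the unknown gives log [Ce⁴⁺(aq)] = −2.178, so [Ce⁴⁺(aq)] ≈ 0.0066 M.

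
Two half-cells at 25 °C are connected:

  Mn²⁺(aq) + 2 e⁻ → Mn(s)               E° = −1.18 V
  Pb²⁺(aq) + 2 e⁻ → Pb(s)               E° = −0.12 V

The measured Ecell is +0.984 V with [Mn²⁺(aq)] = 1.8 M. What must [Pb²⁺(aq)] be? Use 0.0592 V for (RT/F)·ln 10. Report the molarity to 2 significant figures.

With Pb²⁺/Pb at the cathode and Mn²⁺/Mn at the anode, E°cell = −0.12 − (−1.18) = +1.06 V (n = 2).
From the Nernst equation, log Q = n(E° − E)/0.0592 = 2·(+1.06 − (+0.984))/0.0592 = 2.568.
The balanced reaction is Pb²⁺(aq) + Mn(s) → Pb(s) + Mn²⁺(aq), so Q = [Mn²⁺(aq)] / [Pb²⁺(aq)].
Solving for the unknown gives log [Pb²⁺(aq)] = −2.313, so [Pb²⁺(aq)] ≈ 0.0049 M.

0.0049 M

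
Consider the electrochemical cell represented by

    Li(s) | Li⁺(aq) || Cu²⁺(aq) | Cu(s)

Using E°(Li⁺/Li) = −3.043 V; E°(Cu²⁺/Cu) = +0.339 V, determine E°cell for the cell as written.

By convention the left-hand electrode in cell notation is the anode (oxidation) and the right-hand electrode is the cathode (reduction).
E°cell = E°(right) − E°(left) = +0.339 − (−3.043) = +3.382 V.

+3.382 V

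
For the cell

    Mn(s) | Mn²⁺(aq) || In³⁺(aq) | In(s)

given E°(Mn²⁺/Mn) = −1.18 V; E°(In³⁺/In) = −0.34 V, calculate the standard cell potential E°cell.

By convention the left-hand electrode in cell notation is the anode (oxidation) and the right-hand electrode is the cathode (reduction).
E°cell = E°(right) − E°(left) = −0.34 − (−1.18) = +0.84 V.

+0.84 V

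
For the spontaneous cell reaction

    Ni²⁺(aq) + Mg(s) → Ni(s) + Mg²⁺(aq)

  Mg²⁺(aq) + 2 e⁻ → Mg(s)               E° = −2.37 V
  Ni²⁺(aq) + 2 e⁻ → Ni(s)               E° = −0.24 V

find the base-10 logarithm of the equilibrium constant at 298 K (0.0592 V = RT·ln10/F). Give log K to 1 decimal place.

log K = 72.0

The Ni²⁺/Ni couple is reduced (cathode); E°cell = −0.24 − (−2.37) = +2.13 V with n = 2.
At equilibrium E = 0, so log K = nE°cell / 0.0592 = (2)(+2.13) / 0.0592 = 72.0.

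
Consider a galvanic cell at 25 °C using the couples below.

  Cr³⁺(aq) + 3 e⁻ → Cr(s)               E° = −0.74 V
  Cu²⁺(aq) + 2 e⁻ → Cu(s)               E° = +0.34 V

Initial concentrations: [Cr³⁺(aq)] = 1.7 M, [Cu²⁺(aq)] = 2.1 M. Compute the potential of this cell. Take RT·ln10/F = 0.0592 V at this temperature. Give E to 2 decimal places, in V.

+1.08 V

The Cu²⁺/Cu couple has the more positive E°, so it is the cathode; Cr³⁺/Cr is the anode.
E°cell = +0.34 − (−0.74) = +1.08 V, with n = 6 electrons transferred.
Balancing gives 3 Cu²⁺(aq) + 2 Cr(s) → 3 Cu(s) + 2 Cr³⁺(aq); hence Q = [Cr³⁺(aq)]^2 / [Cu²⁺(aq)]^3 = 0.312 (log Q = −0.506).
E = E° − (0.0592/n)·log Q = +1.08 − (0.0592/6)(−0.506) = +1.08 V.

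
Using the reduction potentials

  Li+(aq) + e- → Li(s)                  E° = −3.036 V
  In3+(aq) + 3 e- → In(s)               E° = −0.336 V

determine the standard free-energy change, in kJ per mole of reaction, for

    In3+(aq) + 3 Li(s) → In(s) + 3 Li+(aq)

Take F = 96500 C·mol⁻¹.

In the reaction as written In3+(aq) is reduced, so the In³⁺/In couple is the cathode and Li⁺/Li is the anode.
E°cell = −0.336 − (−3.036) = +2.700 V; balancing electrons gives n = 3.
ΔG° = −nFE°cell = −(3)(96500)(+2.700) J/mol = −782 kJ/mol.

−782 kJ/mol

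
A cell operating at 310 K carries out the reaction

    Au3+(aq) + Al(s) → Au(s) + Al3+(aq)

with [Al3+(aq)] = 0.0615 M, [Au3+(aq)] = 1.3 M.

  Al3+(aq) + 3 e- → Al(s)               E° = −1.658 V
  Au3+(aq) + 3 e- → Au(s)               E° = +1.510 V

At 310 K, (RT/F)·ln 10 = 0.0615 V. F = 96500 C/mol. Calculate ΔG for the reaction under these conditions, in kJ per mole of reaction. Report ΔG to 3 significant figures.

With Au³⁺/Au reduced at the cathode, E°cell = +1.510 − (−1.658) = +3.168 V and n = 3.
Here Q = [Al3+(aq)] / [Au3+(aq)] = 0.0473 (log Q = −1.325), giving E = +3.168 − (0.0615/3)·(−1.325) = +3.1952 V.
Finally ΔG = −nFE = −(3)(96500 C/mol)(+3.1952 V) = −925 kJ/mol.

−925 kJ/mol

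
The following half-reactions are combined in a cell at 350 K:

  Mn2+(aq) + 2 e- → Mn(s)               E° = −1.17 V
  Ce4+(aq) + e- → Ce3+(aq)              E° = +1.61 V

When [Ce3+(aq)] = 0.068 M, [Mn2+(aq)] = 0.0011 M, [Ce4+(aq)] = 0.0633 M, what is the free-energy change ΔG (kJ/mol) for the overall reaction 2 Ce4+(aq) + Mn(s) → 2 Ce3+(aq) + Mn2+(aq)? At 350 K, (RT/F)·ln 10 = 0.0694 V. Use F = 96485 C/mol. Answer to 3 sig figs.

−556 kJ/mol

E°cell = +1.61 − (−1.17) = +2.78 V; the balanced reaction transfers n = 2 electrons.
Here Q = ([Ce3+(aq)]^2·[Mn2+(aq)]) / [Ce4+(aq)]^2 = 0.00127 (log Q = −2.896), giving E = +2.78 − (0.0694/2)·(−2.896) = +2.8805 V.
ΔG = −nFE = −(2)(96485)(+2.8805) J/mol = −556 kJ/mol.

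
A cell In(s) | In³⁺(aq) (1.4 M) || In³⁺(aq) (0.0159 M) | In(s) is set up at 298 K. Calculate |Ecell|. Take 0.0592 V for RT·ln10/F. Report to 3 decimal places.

For a concentration cell E°cell = 0, since both electrodes use the same couple.
The compartment with the higher In³⁺(aq) concentration (1.4 M) acts as the cathode; ions are reduced there and produced at the dilute (0.0159 M) anode.
With n = 3, Ecell = −(0.0592/3)·log([dilute]/[conc]) = −(0.0592/3)·log(0.0159/1.4) = +0.038 V.

0.038 V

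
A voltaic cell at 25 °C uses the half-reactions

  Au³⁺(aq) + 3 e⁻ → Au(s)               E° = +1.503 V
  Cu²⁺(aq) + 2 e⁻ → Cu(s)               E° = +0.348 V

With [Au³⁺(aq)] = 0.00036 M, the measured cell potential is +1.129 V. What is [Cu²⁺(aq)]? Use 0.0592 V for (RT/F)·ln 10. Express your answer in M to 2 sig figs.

0.038 M

Au³⁺/Au is the cathode (higher E°); E°cell = +1.503 − (+0.348) = +1.155 V with n = 6.
Since E = E° − (0.0592/n)·log Q, log Q = n(E° − E)/0.0592 = 2.635.
Balancing electrons gives 2 Au³⁺(aq) + 3 Cu(s) → 2 Au(s) + 3 Cu²⁺(aq); thus Q = [Cu²⁺(aq)]^3 / [Au³⁺(aq)]^2.
Substituting the known concentrations and solving, log [Cu²⁺(aq)] = −1.417 and [Cu²⁺(aq)] = 0.038 M.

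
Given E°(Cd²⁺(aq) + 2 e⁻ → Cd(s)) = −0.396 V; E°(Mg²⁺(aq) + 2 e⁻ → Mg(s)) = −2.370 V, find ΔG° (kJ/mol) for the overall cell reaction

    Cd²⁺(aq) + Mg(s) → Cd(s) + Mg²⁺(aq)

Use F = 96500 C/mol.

−381 kJ/mol

In the reaction as written Cd²⁺(aq) is reduced, so the Cd²⁺/Cd couple is the cathode and Mg²⁺/Mg is the anode.
E°cell = −0.396 − (−2.370) = +1.974 V; balancing electrons gives n = 2.
ΔG° = −nFE°cell = −(2)(96500)(+1.974) J/mol = −381 kJ/mol.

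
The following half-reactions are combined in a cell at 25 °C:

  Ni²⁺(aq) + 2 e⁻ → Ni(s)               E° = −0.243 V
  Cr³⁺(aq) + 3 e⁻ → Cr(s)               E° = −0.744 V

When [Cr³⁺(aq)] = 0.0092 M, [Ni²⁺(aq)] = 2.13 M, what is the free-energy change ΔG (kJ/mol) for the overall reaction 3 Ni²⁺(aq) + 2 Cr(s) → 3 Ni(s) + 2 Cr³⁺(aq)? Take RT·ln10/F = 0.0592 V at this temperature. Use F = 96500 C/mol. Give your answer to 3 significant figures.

With Ni²⁺/Ni reduced at the cathode, E°cell = −0.243 − (−0.744) = +0.501 V and n = 6.
Here Q = [Cr³⁺(aq)]^2 / [Ni²⁺(aq)]^3 = 8.76×10^−6 (log Q = −5.058), giving E = +0.501 − (0.0592/6)·(−5.058) = +0.5509 V.
Then ΔG = −nFE = −6 × 96500 × +0.5509 J/mol = −319 kJ/mol.

−319 kJ/mol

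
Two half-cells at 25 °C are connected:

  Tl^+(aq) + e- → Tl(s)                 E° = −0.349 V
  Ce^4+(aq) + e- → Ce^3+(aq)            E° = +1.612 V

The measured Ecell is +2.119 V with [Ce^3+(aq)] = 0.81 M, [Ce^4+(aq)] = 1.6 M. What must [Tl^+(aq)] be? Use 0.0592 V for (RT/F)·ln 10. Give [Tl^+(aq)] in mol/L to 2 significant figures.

Ce⁴⁺/Ce³⁺ is the cathode (higher E°); E°cell = +1.612 − (−0.349) = +1.961 V with n = 1.
Rearranging E = E° − (0.0592/n)·log Q gives log Q = 1(+1.961 − (+2.119))/0.0592 = −2.669.
For Ce^4+(aq) + Tl(s) → Ce^3+(aq) + Tl^+(aq), the reaction quotient is Q = ([Ce^3+(aq)]·[Tl^+(aq)]) / [Ce^4+(aq)].
Substituting the known concentrations and solving, log [Tl^+(aq)] = −2.373 and [Tl^+(aq)] = 0.0042 M.

0.0042 M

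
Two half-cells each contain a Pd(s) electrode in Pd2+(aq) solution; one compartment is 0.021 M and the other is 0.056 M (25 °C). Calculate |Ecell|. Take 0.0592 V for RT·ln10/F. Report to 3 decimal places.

0.013 V

For a concentration cell E°cell = 0, since both electrodes use the same couple.
The compartment with the higher Pd2+(aq) concentration (0.056 M) acts as the cathode; ions are reduced there and produced at the dilute (0.021 M) anode.
With n = 2, Ecell = −(0.0592/2)·log([dilute]/[conc]) = −(0.0592/2)·log(0.021/0.056) = +0.013 V.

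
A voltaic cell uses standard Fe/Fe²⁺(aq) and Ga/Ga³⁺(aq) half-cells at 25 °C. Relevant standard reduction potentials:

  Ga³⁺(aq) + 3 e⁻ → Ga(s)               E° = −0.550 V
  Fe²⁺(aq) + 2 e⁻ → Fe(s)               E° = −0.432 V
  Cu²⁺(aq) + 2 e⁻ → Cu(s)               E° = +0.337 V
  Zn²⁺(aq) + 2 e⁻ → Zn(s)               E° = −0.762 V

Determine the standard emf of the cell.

Of the two couples in this cell, the one with the more positive reduction potential is reduced at the cathode: here that is Fe²⁺/Fe (−0.432 V); Ga³⁺/Ga (−0.550 V) is the anode.
E°cell = E°(cathode) − E°(anode) = −0.432 − (−0.550) = +0.118 V.

+0.118 V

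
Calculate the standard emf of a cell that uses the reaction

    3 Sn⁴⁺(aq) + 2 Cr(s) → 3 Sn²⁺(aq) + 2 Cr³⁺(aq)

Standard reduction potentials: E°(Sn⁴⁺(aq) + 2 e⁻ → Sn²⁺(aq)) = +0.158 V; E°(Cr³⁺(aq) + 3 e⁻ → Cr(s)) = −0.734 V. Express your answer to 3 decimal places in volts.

In the reaction as written, Sn⁴⁺(aq) is reduced (cathode) and Cr³⁺(aq) is produced by oxidation at the anode.
E°cell = E°(cathode) − E°(anode) = +0.158 − (−0.734) = +0.892 V.

+0.892 V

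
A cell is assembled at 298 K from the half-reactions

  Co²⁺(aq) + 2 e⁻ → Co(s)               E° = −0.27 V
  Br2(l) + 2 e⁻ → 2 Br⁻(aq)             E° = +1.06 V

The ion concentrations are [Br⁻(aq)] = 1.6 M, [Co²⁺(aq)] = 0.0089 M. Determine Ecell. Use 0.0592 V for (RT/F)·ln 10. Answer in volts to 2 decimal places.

+1.38 V

Since E°(Br₂/Br⁻) > E°(Co²⁺/Co), Br₂/Br⁻ serves as the cathode.
E°cell = +1.06 − (−0.27) = +1.33 V, with n = 2 electrons transferred.
The balanced reaction is Br2(l) + Co(s) → 2 Br⁻(aq) + Co²⁺(aq), so Q = [Br⁻(aq)]^2·[Co²⁺(aq)] = 0.0228 and log Q = −1.642.
By the Nernst equation, E = +1.33 − (0.0592/2)·(−1.642) = +1.38 V.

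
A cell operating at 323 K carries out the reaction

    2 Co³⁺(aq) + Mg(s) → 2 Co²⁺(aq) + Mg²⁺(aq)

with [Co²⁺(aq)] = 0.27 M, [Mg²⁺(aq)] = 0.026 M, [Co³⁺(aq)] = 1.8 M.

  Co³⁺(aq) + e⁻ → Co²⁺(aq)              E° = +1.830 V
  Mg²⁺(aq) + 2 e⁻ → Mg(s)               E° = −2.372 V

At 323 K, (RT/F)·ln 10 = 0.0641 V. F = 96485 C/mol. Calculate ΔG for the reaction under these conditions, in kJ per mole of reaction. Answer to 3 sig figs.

−831 kJ/mol

E°cell = +1.830 − (−2.372) = +4.202 V; the balanced reaction transfers n = 2 electrons.
Here Q = ([Co²⁺(aq)]^2·[Mg²⁺(aq)]) / [Co³⁺(aq)]^2 = 0.000585 (log Q = −3.233), giving E = +4.202 − (0.0641/2)·(−3.233) = +4.3056 V.
Finally ΔG = −nFE = −(2)(96485 C/mol)(+4.3056 V) = −831 kJ/mol.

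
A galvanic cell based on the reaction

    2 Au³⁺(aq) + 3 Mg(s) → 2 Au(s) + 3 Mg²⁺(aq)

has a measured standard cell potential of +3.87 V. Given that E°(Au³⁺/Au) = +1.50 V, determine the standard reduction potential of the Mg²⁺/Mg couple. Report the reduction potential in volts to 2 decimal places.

In the reaction as written the Au³⁺/Au couple is reduced (cathode) and Mg²⁺/Mg is oxidized (anode), so E°cell = E°(Au³⁺/Au) − E°(Mg²⁺/Mg).
E°(Mg²⁺/Mg) = E°(cathode) − E°cell = +1.50 − (+3.87) = −2.37 V.

−2.37 V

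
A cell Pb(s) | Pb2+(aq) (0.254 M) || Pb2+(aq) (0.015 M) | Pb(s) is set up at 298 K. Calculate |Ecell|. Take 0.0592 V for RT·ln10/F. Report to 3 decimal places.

For a concentration cell E°cell = 0, since both electrodes use the same couple.
The compartment with the higher Pb2+(aq) concentration (0.254 M) acts as the cathode; ions are reduced there and produced at the dilute (0.015 M) anode.
With n = 2, Ecell = −(0.0592/2)·log([dilute]/[conc]) = −(0.0592/2)·log(0.015/0.254) = +0.036 V.

0.036 V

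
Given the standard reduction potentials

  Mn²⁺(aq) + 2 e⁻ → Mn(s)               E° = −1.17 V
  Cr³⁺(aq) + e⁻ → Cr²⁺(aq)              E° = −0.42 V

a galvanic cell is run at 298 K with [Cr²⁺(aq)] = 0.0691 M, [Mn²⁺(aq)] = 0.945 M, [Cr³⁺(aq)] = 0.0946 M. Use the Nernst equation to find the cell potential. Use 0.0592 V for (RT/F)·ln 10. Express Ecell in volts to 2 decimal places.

+0.76 V

Cr³⁺/Cr²⁺ is reduced (cathode, E° = −0.42 V) and Mn²⁺/Mn is oxidized (anode).
E°cell = E°cat − E°an = −0.42 − (−1.17) = +0.75 V; n = 2.
For the overall reaction 2 Cr³⁺(aq) + Mn(s) → 2 Cr²⁺(aq) + Mn²⁺(aq), Q = ([Cr²⁺(aq)]^2·[Mn²⁺(aq)]) / [Cr³⁺(aq)]^2 = 0.504, giving log Q = −0.297.
Applying E = E° − (RT ln10/nF)·log Q gives +0.75 − (0.0592/2)(−0.297) = +0.76 V.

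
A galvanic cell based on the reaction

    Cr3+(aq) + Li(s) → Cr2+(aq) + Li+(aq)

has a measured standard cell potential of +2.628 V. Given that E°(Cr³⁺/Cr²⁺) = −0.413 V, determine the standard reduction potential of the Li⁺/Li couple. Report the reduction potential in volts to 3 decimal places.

−3.041 V

In the reaction as written the Cr³⁺/Cr²⁺ couple is reduced (cathode) and Li⁺/Li is oxidized (anode), so E°cell = E°(Cr³⁺/Cr²⁺) − E°(Li⁺/Li).
E°(Li⁺/Li) = E°(cathode) − E°cell = −0.413 − (+2.628) = −3.041 V.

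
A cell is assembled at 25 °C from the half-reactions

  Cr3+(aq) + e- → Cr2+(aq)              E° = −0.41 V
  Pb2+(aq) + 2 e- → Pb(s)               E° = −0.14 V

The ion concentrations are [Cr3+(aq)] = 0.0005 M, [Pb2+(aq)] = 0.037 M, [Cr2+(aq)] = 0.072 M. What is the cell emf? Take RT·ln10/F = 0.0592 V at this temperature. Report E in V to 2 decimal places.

Pb²⁺/Pb is reduced (cathode, E° = −0.14 V) and Cr³⁺/Cr²⁺ is oxidized (anode).
E°cell = −0.14 − (−0.41) = +0.27 V, with n = 2 electrons transferred.
For the overall reaction Pb2+(aq) + 2 Cr2+(aq) → Pb(s) + 2 Cr3+(aq), Q = [Cr3+(aq)]^2 / ([Pb2+(aq)]·[Cr2+(aq)]^2) = 0.0013, giving log Q = −2.885.
Applying E = E° − (RT ln10/nF)·log Q gives +0.27 − (0.0592/2)(−2.885) = +0.36 V.

+0.36 V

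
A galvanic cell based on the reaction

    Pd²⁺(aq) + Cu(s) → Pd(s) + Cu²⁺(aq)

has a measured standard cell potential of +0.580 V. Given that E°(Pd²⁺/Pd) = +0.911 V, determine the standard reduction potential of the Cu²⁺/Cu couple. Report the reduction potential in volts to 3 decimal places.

In the reaction as written the Pd²⁺/Pd couple is reduced (cathode) and Cu²⁺/Cu is oxidized (anode), so E°cell = E°(Pd²⁺/Pd) − E°(Cu²⁺/Cu).
E°(Cu²⁺/Cu) = E°(cathode) − E°cell = +0.911 − (+0.580) = +0.331 V.

+0.331 V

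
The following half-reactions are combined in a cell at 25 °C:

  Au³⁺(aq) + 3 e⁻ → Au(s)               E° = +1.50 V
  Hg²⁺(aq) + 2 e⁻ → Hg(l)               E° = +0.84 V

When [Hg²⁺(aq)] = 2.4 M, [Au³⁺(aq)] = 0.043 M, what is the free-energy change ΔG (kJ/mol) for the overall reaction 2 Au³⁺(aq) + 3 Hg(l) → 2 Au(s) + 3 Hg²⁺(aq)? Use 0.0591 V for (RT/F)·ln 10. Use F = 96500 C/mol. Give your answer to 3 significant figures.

−360 kJ/mol

The standard cell potential is +1.50 − (+0.84) = +0.66 V, with n = 6 electrons in the balanced equation.
Here Q = [Hg²⁺(aq)]^3 / [Au³⁺(aq)]^2 = 7.48×10^3 (log Q = 3.874), giving E = +0.66 − (0.0591/6)·(3.874) = +0.6218 V.
Finally ΔG = −nFE = −(6)(96500 C/mol)(+0.6218 V) = −360 kJ/mol.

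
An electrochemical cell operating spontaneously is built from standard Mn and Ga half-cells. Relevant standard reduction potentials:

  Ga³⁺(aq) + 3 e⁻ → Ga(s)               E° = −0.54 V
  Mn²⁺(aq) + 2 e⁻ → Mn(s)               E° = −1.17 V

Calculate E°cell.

The Ga³⁺/Ga couple has the higher E°, so Ga ion is reduced (cathode) and Mn is oxidized (anode).
E°cell = E°(cathode) − E°(anode) = −0.54 − (−1.17) = +0.63 V.

+0.63 V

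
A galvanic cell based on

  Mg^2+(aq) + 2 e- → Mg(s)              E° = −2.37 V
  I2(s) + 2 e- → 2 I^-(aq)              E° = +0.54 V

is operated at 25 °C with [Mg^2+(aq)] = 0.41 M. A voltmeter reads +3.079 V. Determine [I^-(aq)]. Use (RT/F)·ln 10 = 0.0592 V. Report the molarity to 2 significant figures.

With I₂/I⁻ at the cathode and Mg²⁺/Mg at the anode, E°cell = +0.54 − (−2.37) = +2.91 V (n = 2).
Since E = E° − (0.0592/n)·log Q, log Q = n(E° − E)/0.0592 = −5.709.
For I2(s) + Mg(s) → 2 I^-(aq) + Mg^2+(aq), the reaction quotient is Q = [I^-(aq)]^2·[Mg^2+(aq)].
Isolating [I^-(aq)] in Q = 10^{−5.709} yields log [I^-(aq)] = −2.661, i.e. 0.0022 M.

0.0022 M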